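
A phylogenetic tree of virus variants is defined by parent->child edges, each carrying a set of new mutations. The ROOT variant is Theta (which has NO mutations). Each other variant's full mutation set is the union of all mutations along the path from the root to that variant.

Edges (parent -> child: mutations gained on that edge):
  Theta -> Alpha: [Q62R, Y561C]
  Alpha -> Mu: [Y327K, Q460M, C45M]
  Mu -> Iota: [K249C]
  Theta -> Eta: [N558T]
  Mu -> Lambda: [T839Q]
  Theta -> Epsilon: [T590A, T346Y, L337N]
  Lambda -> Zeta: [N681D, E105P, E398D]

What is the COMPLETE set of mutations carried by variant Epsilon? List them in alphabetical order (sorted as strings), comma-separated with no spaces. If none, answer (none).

At Theta: gained [] -> total []
At Epsilon: gained ['T590A', 'T346Y', 'L337N'] -> total ['L337N', 'T346Y', 'T590A']

Answer: L337N,T346Y,T590A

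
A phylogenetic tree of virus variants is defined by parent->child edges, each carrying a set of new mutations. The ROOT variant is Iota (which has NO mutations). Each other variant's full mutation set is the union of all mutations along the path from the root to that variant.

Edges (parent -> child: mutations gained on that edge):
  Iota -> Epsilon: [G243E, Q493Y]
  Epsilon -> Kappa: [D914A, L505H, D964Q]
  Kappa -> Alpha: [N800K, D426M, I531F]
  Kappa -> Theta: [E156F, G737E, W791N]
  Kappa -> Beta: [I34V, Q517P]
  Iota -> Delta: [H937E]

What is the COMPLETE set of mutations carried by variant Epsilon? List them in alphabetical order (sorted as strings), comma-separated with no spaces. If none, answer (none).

Answer: G243E,Q493Y

Derivation:
At Iota: gained [] -> total []
At Epsilon: gained ['G243E', 'Q493Y'] -> total ['G243E', 'Q493Y']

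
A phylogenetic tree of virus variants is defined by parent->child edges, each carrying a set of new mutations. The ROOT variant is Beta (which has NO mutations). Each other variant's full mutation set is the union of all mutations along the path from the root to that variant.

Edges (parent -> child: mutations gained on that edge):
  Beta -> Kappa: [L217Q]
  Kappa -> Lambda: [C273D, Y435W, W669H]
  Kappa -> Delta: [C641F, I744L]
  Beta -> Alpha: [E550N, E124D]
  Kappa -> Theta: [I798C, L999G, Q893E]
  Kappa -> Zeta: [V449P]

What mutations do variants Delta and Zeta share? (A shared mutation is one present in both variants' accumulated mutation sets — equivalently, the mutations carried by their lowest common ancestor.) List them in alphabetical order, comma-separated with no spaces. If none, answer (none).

Accumulating mutations along path to Delta:
  At Beta: gained [] -> total []
  At Kappa: gained ['L217Q'] -> total ['L217Q']
  At Delta: gained ['C641F', 'I744L'] -> total ['C641F', 'I744L', 'L217Q']
Mutations(Delta) = ['C641F', 'I744L', 'L217Q']
Accumulating mutations along path to Zeta:
  At Beta: gained [] -> total []
  At Kappa: gained ['L217Q'] -> total ['L217Q']
  At Zeta: gained ['V449P'] -> total ['L217Q', 'V449P']
Mutations(Zeta) = ['L217Q', 'V449P']
Intersection: ['C641F', 'I744L', 'L217Q'] ∩ ['L217Q', 'V449P'] = ['L217Q']

Answer: L217Q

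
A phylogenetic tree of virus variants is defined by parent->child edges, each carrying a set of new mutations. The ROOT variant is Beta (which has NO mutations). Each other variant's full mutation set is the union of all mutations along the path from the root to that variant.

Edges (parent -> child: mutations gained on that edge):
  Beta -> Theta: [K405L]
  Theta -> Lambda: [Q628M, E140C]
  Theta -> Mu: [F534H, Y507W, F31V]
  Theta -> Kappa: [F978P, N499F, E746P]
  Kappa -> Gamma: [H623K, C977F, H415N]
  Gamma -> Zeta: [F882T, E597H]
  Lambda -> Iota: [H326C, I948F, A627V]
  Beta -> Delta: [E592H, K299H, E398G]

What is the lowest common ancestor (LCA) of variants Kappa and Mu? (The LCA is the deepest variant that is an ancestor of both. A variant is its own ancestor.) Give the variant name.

Answer: Theta

Derivation:
Path from root to Kappa: Beta -> Theta -> Kappa
  ancestors of Kappa: {Beta, Theta, Kappa}
Path from root to Mu: Beta -> Theta -> Mu
  ancestors of Mu: {Beta, Theta, Mu}
Common ancestors: {Beta, Theta}
Walk up from Mu: Mu (not in ancestors of Kappa), Theta (in ancestors of Kappa), Beta (in ancestors of Kappa)
Deepest common ancestor (LCA) = Theta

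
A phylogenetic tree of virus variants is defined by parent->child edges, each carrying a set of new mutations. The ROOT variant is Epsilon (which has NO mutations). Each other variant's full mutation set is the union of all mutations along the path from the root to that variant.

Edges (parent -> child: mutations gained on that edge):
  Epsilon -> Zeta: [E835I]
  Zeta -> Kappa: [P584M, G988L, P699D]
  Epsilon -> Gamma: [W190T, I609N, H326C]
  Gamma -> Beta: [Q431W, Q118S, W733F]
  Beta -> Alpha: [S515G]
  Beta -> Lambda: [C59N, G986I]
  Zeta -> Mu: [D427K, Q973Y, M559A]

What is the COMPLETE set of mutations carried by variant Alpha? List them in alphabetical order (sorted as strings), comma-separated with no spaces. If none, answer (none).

At Epsilon: gained [] -> total []
At Gamma: gained ['W190T', 'I609N', 'H326C'] -> total ['H326C', 'I609N', 'W190T']
At Beta: gained ['Q431W', 'Q118S', 'W733F'] -> total ['H326C', 'I609N', 'Q118S', 'Q431W', 'W190T', 'W733F']
At Alpha: gained ['S515G'] -> total ['H326C', 'I609N', 'Q118S', 'Q431W', 'S515G', 'W190T', 'W733F']

Answer: H326C,I609N,Q118S,Q431W,S515G,W190T,W733F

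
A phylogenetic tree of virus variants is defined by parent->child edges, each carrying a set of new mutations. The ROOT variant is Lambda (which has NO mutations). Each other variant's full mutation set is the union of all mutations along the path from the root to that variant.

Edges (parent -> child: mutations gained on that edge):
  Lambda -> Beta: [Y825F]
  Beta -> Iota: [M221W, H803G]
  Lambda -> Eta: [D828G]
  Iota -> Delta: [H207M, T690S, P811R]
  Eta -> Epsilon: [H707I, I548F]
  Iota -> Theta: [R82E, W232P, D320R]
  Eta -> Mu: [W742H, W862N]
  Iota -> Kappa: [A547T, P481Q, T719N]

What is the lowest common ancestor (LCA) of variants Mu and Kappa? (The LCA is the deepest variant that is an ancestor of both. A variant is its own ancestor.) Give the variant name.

Answer: Lambda

Derivation:
Path from root to Mu: Lambda -> Eta -> Mu
  ancestors of Mu: {Lambda, Eta, Mu}
Path from root to Kappa: Lambda -> Beta -> Iota -> Kappa
  ancestors of Kappa: {Lambda, Beta, Iota, Kappa}
Common ancestors: {Lambda}
Walk up from Kappa: Kappa (not in ancestors of Mu), Iota (not in ancestors of Mu), Beta (not in ancestors of Mu), Lambda (in ancestors of Mu)
Deepest common ancestor (LCA) = Lambda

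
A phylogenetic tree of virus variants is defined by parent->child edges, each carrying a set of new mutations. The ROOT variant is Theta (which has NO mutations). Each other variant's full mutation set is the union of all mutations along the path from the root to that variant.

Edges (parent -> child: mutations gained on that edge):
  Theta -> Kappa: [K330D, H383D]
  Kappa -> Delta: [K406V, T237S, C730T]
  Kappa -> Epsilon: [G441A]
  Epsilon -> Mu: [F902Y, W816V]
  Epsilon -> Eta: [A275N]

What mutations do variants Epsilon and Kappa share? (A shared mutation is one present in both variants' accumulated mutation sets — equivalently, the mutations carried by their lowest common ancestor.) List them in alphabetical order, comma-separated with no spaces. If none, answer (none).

Answer: H383D,K330D

Derivation:
Accumulating mutations along path to Epsilon:
  At Theta: gained [] -> total []
  At Kappa: gained ['K330D', 'H383D'] -> total ['H383D', 'K330D']
  At Epsilon: gained ['G441A'] -> total ['G441A', 'H383D', 'K330D']
Mutations(Epsilon) = ['G441A', 'H383D', 'K330D']
Accumulating mutations along path to Kappa:
  At Theta: gained [] -> total []
  At Kappa: gained ['K330D', 'H383D'] -> total ['H383D', 'K330D']
Mutations(Kappa) = ['H383D', 'K330D']
Intersection: ['G441A', 'H383D', 'K330D'] ∩ ['H383D', 'K330D'] = ['H383D', 'K330D']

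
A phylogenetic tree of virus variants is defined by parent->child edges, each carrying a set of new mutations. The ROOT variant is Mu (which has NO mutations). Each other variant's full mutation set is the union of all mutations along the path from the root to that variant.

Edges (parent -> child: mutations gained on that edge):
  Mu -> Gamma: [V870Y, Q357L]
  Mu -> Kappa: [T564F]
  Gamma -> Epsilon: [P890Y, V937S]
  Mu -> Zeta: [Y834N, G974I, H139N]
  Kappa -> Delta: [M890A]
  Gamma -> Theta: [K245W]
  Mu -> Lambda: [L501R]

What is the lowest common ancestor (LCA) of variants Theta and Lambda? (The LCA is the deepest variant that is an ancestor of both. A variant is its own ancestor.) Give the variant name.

Path from root to Theta: Mu -> Gamma -> Theta
  ancestors of Theta: {Mu, Gamma, Theta}
Path from root to Lambda: Mu -> Lambda
  ancestors of Lambda: {Mu, Lambda}
Common ancestors: {Mu}
Walk up from Lambda: Lambda (not in ancestors of Theta), Mu (in ancestors of Theta)
Deepest common ancestor (LCA) = Mu

Answer: Mu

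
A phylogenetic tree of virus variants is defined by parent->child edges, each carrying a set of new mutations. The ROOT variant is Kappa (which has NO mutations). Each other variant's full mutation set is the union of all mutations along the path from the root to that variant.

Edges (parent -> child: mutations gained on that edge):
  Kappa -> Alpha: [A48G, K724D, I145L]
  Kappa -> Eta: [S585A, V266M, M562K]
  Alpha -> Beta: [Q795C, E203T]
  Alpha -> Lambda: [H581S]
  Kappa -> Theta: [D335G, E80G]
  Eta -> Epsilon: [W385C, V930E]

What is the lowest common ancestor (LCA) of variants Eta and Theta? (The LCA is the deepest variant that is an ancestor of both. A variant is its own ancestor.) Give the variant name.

Answer: Kappa

Derivation:
Path from root to Eta: Kappa -> Eta
  ancestors of Eta: {Kappa, Eta}
Path from root to Theta: Kappa -> Theta
  ancestors of Theta: {Kappa, Theta}
Common ancestors: {Kappa}
Walk up from Theta: Theta (not in ancestors of Eta), Kappa (in ancestors of Eta)
Deepest common ancestor (LCA) = Kappa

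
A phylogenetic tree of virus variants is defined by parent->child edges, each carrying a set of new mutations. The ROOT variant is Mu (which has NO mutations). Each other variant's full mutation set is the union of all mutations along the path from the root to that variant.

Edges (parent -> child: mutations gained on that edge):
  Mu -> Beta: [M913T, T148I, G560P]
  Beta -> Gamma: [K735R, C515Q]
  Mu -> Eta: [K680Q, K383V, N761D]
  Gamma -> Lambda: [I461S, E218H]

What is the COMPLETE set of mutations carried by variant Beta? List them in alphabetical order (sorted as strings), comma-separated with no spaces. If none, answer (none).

At Mu: gained [] -> total []
At Beta: gained ['M913T', 'T148I', 'G560P'] -> total ['G560P', 'M913T', 'T148I']

Answer: G560P,M913T,T148I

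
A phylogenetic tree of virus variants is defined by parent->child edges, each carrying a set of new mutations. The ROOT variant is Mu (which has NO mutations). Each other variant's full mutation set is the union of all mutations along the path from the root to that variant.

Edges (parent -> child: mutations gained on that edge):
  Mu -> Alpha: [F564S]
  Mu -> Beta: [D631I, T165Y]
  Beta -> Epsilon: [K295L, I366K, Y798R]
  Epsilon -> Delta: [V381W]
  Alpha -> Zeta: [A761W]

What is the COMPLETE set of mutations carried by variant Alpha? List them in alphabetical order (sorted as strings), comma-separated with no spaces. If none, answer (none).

Answer: F564S

Derivation:
At Mu: gained [] -> total []
At Alpha: gained ['F564S'] -> total ['F564S']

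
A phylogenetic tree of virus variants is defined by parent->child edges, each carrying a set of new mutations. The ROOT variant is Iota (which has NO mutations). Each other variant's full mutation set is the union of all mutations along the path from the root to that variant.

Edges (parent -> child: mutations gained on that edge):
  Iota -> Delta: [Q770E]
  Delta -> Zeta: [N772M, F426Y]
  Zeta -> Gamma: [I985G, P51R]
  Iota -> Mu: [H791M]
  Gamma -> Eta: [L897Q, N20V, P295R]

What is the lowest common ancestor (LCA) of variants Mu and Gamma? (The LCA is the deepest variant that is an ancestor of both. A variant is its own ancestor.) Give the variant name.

Answer: Iota

Derivation:
Path from root to Mu: Iota -> Mu
  ancestors of Mu: {Iota, Mu}
Path from root to Gamma: Iota -> Delta -> Zeta -> Gamma
  ancestors of Gamma: {Iota, Delta, Zeta, Gamma}
Common ancestors: {Iota}
Walk up from Gamma: Gamma (not in ancestors of Mu), Zeta (not in ancestors of Mu), Delta (not in ancestors of Mu), Iota (in ancestors of Mu)
Deepest common ancestor (LCA) = Iota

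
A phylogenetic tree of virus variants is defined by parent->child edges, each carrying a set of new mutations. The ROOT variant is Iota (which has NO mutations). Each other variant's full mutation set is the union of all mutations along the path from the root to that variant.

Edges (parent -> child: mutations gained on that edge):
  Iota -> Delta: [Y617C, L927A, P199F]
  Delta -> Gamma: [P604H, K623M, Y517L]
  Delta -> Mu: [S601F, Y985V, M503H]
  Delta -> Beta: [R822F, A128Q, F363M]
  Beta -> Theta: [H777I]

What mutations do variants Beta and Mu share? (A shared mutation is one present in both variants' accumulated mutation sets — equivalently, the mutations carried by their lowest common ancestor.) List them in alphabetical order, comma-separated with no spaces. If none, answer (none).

Answer: L927A,P199F,Y617C

Derivation:
Accumulating mutations along path to Beta:
  At Iota: gained [] -> total []
  At Delta: gained ['Y617C', 'L927A', 'P199F'] -> total ['L927A', 'P199F', 'Y617C']
  At Beta: gained ['R822F', 'A128Q', 'F363M'] -> total ['A128Q', 'F363M', 'L927A', 'P199F', 'R822F', 'Y617C']
Mutations(Beta) = ['A128Q', 'F363M', 'L927A', 'P199F', 'R822F', 'Y617C']
Accumulating mutations along path to Mu:
  At Iota: gained [] -> total []
  At Delta: gained ['Y617C', 'L927A', 'P199F'] -> total ['L927A', 'P199F', 'Y617C']
  At Mu: gained ['S601F', 'Y985V', 'M503H'] -> total ['L927A', 'M503H', 'P199F', 'S601F', 'Y617C', 'Y985V']
Mutations(Mu) = ['L927A', 'M503H', 'P199F', 'S601F', 'Y617C', 'Y985V']
Intersection: ['A128Q', 'F363M', 'L927A', 'P199F', 'R822F', 'Y617C'] ∩ ['L927A', 'M503H', 'P199F', 'S601F', 'Y617C', 'Y985V'] = ['L927A', 'P199F', 'Y617C']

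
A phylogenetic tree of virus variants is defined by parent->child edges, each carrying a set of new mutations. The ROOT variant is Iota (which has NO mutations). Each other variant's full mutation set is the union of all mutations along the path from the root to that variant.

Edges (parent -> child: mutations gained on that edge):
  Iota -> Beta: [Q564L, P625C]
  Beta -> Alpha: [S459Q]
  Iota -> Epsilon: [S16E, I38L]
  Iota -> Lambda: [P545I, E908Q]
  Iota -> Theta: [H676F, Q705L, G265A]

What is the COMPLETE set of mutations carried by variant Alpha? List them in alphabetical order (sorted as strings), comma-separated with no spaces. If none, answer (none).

Answer: P625C,Q564L,S459Q

Derivation:
At Iota: gained [] -> total []
At Beta: gained ['Q564L', 'P625C'] -> total ['P625C', 'Q564L']
At Alpha: gained ['S459Q'] -> total ['P625C', 'Q564L', 'S459Q']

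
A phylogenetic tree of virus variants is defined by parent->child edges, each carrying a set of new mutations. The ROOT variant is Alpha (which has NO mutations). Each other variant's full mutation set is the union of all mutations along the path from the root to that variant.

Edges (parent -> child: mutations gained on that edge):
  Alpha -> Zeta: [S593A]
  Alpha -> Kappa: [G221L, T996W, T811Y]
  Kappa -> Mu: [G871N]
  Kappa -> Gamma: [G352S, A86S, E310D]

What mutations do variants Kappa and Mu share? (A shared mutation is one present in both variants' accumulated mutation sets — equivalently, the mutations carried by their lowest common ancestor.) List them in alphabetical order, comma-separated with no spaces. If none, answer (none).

Answer: G221L,T811Y,T996W

Derivation:
Accumulating mutations along path to Kappa:
  At Alpha: gained [] -> total []
  At Kappa: gained ['G221L', 'T996W', 'T811Y'] -> total ['G221L', 'T811Y', 'T996W']
Mutations(Kappa) = ['G221L', 'T811Y', 'T996W']
Accumulating mutations along path to Mu:
  At Alpha: gained [] -> total []
  At Kappa: gained ['G221L', 'T996W', 'T811Y'] -> total ['G221L', 'T811Y', 'T996W']
  At Mu: gained ['G871N'] -> total ['G221L', 'G871N', 'T811Y', 'T996W']
Mutations(Mu) = ['G221L', 'G871N', 'T811Y', 'T996W']
Intersection: ['G221L', 'T811Y', 'T996W'] ∩ ['G221L', 'G871N', 'T811Y', 'T996W'] = ['G221L', 'T811Y', 'T996W']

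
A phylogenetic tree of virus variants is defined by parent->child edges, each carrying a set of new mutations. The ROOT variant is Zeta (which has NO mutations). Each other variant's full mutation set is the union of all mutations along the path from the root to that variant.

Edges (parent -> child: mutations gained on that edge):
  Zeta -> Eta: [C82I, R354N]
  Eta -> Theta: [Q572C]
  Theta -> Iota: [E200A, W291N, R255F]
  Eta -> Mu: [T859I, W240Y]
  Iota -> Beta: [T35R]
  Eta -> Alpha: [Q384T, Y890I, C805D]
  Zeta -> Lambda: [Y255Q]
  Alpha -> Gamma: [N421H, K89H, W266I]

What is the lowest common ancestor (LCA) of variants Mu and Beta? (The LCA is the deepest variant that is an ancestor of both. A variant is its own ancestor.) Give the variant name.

Path from root to Mu: Zeta -> Eta -> Mu
  ancestors of Mu: {Zeta, Eta, Mu}
Path from root to Beta: Zeta -> Eta -> Theta -> Iota -> Beta
  ancestors of Beta: {Zeta, Eta, Theta, Iota, Beta}
Common ancestors: {Zeta, Eta}
Walk up from Beta: Beta (not in ancestors of Mu), Iota (not in ancestors of Mu), Theta (not in ancestors of Mu), Eta (in ancestors of Mu), Zeta (in ancestors of Mu)
Deepest common ancestor (LCA) = Eta

Answer: Eta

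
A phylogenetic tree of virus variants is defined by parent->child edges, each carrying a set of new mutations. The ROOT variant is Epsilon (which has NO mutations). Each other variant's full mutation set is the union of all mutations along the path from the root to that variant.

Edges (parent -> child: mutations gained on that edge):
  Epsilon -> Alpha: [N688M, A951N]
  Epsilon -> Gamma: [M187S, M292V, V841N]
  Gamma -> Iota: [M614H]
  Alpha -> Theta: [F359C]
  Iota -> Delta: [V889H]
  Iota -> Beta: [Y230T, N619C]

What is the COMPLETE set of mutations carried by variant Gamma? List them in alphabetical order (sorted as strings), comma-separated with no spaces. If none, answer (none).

At Epsilon: gained [] -> total []
At Gamma: gained ['M187S', 'M292V', 'V841N'] -> total ['M187S', 'M292V', 'V841N']

Answer: M187S,M292V,V841N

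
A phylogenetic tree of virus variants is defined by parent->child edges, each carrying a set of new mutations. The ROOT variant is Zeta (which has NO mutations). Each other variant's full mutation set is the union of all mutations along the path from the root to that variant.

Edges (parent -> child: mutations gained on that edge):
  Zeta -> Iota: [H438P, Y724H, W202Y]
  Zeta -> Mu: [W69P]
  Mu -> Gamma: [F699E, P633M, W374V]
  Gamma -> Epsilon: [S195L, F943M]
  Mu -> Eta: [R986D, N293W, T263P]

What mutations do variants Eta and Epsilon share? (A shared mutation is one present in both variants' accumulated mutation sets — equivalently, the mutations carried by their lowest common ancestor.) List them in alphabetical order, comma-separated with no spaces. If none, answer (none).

Answer: W69P

Derivation:
Accumulating mutations along path to Eta:
  At Zeta: gained [] -> total []
  At Mu: gained ['W69P'] -> total ['W69P']
  At Eta: gained ['R986D', 'N293W', 'T263P'] -> total ['N293W', 'R986D', 'T263P', 'W69P']
Mutations(Eta) = ['N293W', 'R986D', 'T263P', 'W69P']
Accumulating mutations along path to Epsilon:
  At Zeta: gained [] -> total []
  At Mu: gained ['W69P'] -> total ['W69P']
  At Gamma: gained ['F699E', 'P633M', 'W374V'] -> total ['F699E', 'P633M', 'W374V', 'W69P']
  At Epsilon: gained ['S195L', 'F943M'] -> total ['F699E', 'F943M', 'P633M', 'S195L', 'W374V', 'W69P']
Mutations(Epsilon) = ['F699E', 'F943M', 'P633M', 'S195L', 'W374V', 'W69P']
Intersection: ['N293W', 'R986D', 'T263P', 'W69P'] ∩ ['F699E', 'F943M', 'P633M', 'S195L', 'W374V', 'W69P'] = ['W69P']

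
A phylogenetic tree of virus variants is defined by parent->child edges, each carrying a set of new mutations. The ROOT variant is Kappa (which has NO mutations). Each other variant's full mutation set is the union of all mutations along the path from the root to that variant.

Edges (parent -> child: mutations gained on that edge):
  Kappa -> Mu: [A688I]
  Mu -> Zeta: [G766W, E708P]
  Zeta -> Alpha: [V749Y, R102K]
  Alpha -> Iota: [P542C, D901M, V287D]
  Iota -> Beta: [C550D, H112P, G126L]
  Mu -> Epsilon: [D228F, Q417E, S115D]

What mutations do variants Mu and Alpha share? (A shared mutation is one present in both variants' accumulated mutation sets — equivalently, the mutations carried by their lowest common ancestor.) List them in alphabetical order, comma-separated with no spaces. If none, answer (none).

Answer: A688I

Derivation:
Accumulating mutations along path to Mu:
  At Kappa: gained [] -> total []
  At Mu: gained ['A688I'] -> total ['A688I']
Mutations(Mu) = ['A688I']
Accumulating mutations along path to Alpha:
  At Kappa: gained [] -> total []
  At Mu: gained ['A688I'] -> total ['A688I']
  At Zeta: gained ['G766W', 'E708P'] -> total ['A688I', 'E708P', 'G766W']
  At Alpha: gained ['V749Y', 'R102K'] -> total ['A688I', 'E708P', 'G766W', 'R102K', 'V749Y']
Mutations(Alpha) = ['A688I', 'E708P', 'G766W', 'R102K', 'V749Y']
Intersection: ['A688I'] ∩ ['A688I', 'E708P', 'G766W', 'R102K', 'V749Y'] = ['A688I']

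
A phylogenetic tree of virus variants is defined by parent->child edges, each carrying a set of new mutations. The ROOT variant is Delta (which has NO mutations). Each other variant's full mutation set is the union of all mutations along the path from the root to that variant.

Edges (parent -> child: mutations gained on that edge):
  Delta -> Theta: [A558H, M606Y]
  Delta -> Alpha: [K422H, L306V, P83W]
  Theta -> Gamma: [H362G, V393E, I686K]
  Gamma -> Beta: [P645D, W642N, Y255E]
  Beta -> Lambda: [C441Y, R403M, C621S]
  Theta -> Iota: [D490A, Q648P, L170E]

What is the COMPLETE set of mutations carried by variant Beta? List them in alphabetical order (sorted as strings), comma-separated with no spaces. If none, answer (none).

At Delta: gained [] -> total []
At Theta: gained ['A558H', 'M606Y'] -> total ['A558H', 'M606Y']
At Gamma: gained ['H362G', 'V393E', 'I686K'] -> total ['A558H', 'H362G', 'I686K', 'M606Y', 'V393E']
At Beta: gained ['P645D', 'W642N', 'Y255E'] -> total ['A558H', 'H362G', 'I686K', 'M606Y', 'P645D', 'V393E', 'W642N', 'Y255E']

Answer: A558H,H362G,I686K,M606Y,P645D,V393E,W642N,Y255E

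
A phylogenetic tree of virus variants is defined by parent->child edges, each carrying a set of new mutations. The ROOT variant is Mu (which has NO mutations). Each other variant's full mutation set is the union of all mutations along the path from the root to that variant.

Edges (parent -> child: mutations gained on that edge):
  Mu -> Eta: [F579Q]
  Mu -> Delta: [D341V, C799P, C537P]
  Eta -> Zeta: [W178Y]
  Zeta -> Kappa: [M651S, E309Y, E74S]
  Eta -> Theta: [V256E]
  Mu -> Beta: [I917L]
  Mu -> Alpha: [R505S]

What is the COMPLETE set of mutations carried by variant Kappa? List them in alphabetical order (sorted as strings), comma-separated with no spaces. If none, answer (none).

At Mu: gained [] -> total []
At Eta: gained ['F579Q'] -> total ['F579Q']
At Zeta: gained ['W178Y'] -> total ['F579Q', 'W178Y']
At Kappa: gained ['M651S', 'E309Y', 'E74S'] -> total ['E309Y', 'E74S', 'F579Q', 'M651S', 'W178Y']

Answer: E309Y,E74S,F579Q,M651S,W178Y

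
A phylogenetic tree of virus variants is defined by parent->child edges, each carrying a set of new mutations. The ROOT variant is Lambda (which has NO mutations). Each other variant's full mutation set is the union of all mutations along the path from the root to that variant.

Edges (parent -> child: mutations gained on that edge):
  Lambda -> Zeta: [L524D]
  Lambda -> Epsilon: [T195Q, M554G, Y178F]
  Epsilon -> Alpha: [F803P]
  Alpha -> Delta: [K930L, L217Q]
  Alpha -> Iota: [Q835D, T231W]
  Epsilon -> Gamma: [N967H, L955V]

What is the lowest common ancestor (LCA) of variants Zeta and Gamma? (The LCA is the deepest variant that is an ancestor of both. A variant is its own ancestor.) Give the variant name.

Answer: Lambda

Derivation:
Path from root to Zeta: Lambda -> Zeta
  ancestors of Zeta: {Lambda, Zeta}
Path from root to Gamma: Lambda -> Epsilon -> Gamma
  ancestors of Gamma: {Lambda, Epsilon, Gamma}
Common ancestors: {Lambda}
Walk up from Gamma: Gamma (not in ancestors of Zeta), Epsilon (not in ancestors of Zeta), Lambda (in ancestors of Zeta)
Deepest common ancestor (LCA) = Lambda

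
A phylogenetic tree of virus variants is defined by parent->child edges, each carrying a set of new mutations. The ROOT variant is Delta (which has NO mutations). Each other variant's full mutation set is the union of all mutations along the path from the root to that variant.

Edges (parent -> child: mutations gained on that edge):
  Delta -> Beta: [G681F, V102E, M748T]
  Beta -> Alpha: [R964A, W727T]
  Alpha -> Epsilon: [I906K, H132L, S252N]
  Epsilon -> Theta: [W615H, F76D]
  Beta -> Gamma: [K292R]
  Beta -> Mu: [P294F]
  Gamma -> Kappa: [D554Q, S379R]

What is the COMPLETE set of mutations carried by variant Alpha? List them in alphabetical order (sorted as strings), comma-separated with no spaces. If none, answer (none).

At Delta: gained [] -> total []
At Beta: gained ['G681F', 'V102E', 'M748T'] -> total ['G681F', 'M748T', 'V102E']
At Alpha: gained ['R964A', 'W727T'] -> total ['G681F', 'M748T', 'R964A', 'V102E', 'W727T']

Answer: G681F,M748T,R964A,V102E,W727T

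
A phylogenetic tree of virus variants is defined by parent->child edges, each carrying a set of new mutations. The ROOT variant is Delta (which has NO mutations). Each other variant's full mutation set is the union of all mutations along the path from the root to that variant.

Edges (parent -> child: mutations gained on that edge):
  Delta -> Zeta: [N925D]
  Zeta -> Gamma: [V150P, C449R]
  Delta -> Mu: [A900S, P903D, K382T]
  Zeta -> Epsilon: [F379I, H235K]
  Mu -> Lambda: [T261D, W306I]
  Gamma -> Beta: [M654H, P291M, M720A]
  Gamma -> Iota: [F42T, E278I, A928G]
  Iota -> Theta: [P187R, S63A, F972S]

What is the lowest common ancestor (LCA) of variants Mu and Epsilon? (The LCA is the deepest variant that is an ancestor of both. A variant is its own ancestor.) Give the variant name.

Path from root to Mu: Delta -> Mu
  ancestors of Mu: {Delta, Mu}
Path from root to Epsilon: Delta -> Zeta -> Epsilon
  ancestors of Epsilon: {Delta, Zeta, Epsilon}
Common ancestors: {Delta}
Walk up from Epsilon: Epsilon (not in ancestors of Mu), Zeta (not in ancestors of Mu), Delta (in ancestors of Mu)
Deepest common ancestor (LCA) = Delta

Answer: Delta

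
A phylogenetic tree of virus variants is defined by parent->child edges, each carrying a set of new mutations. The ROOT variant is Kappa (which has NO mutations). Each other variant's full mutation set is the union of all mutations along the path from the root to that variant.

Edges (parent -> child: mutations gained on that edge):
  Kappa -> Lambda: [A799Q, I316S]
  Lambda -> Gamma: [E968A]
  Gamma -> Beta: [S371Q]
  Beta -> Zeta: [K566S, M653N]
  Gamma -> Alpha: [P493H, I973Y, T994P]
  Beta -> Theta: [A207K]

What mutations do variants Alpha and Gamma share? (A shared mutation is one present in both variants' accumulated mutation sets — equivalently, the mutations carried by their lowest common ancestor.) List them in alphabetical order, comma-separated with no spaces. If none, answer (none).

Accumulating mutations along path to Alpha:
  At Kappa: gained [] -> total []
  At Lambda: gained ['A799Q', 'I316S'] -> total ['A799Q', 'I316S']
  At Gamma: gained ['E968A'] -> total ['A799Q', 'E968A', 'I316S']
  At Alpha: gained ['P493H', 'I973Y', 'T994P'] -> total ['A799Q', 'E968A', 'I316S', 'I973Y', 'P493H', 'T994P']
Mutations(Alpha) = ['A799Q', 'E968A', 'I316S', 'I973Y', 'P493H', 'T994P']
Accumulating mutations along path to Gamma:
  At Kappa: gained [] -> total []
  At Lambda: gained ['A799Q', 'I316S'] -> total ['A799Q', 'I316S']
  At Gamma: gained ['E968A'] -> total ['A799Q', 'E968A', 'I316S']
Mutations(Gamma) = ['A799Q', 'E968A', 'I316S']
Intersection: ['A799Q', 'E968A', 'I316S', 'I973Y', 'P493H', 'T994P'] ∩ ['A799Q', 'E968A', 'I316S'] = ['A799Q', 'E968A', 'I316S']

Answer: A799Q,E968A,I316S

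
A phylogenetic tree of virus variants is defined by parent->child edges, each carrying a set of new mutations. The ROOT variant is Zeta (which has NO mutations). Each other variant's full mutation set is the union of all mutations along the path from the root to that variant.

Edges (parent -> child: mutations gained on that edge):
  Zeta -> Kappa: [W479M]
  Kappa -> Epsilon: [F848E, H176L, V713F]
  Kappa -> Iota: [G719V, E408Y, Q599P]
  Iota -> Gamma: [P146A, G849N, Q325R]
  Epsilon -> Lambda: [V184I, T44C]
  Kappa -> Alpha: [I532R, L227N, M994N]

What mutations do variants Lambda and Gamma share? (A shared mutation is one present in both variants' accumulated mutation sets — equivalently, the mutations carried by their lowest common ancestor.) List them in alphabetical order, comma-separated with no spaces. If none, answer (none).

Accumulating mutations along path to Lambda:
  At Zeta: gained [] -> total []
  At Kappa: gained ['W479M'] -> total ['W479M']
  At Epsilon: gained ['F848E', 'H176L', 'V713F'] -> total ['F848E', 'H176L', 'V713F', 'W479M']
  At Lambda: gained ['V184I', 'T44C'] -> total ['F848E', 'H176L', 'T44C', 'V184I', 'V713F', 'W479M']
Mutations(Lambda) = ['F848E', 'H176L', 'T44C', 'V184I', 'V713F', 'W479M']
Accumulating mutations along path to Gamma:
  At Zeta: gained [] -> total []
  At Kappa: gained ['W479M'] -> total ['W479M']
  At Iota: gained ['G719V', 'E408Y', 'Q599P'] -> total ['E408Y', 'G719V', 'Q599P', 'W479M']
  At Gamma: gained ['P146A', 'G849N', 'Q325R'] -> total ['E408Y', 'G719V', 'G849N', 'P146A', 'Q325R', 'Q599P', 'W479M']
Mutations(Gamma) = ['E408Y', 'G719V', 'G849N', 'P146A', 'Q325R', 'Q599P', 'W479M']
Intersection: ['F848E', 'H176L', 'T44C', 'V184I', 'V713F', 'W479M'] ∩ ['E408Y', 'G719V', 'G849N', 'P146A', 'Q325R', 'Q599P', 'W479M'] = ['W479M']

Answer: W479M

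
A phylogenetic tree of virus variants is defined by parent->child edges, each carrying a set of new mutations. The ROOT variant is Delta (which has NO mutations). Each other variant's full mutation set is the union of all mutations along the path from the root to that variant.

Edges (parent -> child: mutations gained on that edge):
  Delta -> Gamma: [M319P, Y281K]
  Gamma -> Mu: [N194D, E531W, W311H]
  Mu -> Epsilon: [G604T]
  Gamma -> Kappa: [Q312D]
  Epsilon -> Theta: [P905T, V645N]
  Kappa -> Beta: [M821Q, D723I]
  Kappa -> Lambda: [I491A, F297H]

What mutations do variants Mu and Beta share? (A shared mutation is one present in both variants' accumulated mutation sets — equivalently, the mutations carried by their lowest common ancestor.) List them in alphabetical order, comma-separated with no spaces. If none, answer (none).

Accumulating mutations along path to Mu:
  At Delta: gained [] -> total []
  At Gamma: gained ['M319P', 'Y281K'] -> total ['M319P', 'Y281K']
  At Mu: gained ['N194D', 'E531W', 'W311H'] -> total ['E531W', 'M319P', 'N194D', 'W311H', 'Y281K']
Mutations(Mu) = ['E531W', 'M319P', 'N194D', 'W311H', 'Y281K']
Accumulating mutations along path to Beta:
  At Delta: gained [] -> total []
  At Gamma: gained ['M319P', 'Y281K'] -> total ['M319P', 'Y281K']
  At Kappa: gained ['Q312D'] -> total ['M319P', 'Q312D', 'Y281K']
  At Beta: gained ['M821Q', 'D723I'] -> total ['D723I', 'M319P', 'M821Q', 'Q312D', 'Y281K']
Mutations(Beta) = ['D723I', 'M319P', 'M821Q', 'Q312D', 'Y281K']
Intersection: ['E531W', 'M319P', 'N194D', 'W311H', 'Y281K'] ∩ ['D723I', 'M319P', 'M821Q', 'Q312D', 'Y281K'] = ['M319P', 'Y281K']

Answer: M319P,Y281K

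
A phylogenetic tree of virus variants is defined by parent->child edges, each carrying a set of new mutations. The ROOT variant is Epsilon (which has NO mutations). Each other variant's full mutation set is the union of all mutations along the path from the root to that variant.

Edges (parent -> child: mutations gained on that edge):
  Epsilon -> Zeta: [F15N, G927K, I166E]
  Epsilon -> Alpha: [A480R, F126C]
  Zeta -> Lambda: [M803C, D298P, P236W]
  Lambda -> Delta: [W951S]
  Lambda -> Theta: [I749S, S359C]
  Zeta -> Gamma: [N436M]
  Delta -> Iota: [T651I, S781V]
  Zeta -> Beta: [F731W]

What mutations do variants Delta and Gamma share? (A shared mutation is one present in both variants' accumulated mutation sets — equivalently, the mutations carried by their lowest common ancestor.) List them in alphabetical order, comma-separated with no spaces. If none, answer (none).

Accumulating mutations along path to Delta:
  At Epsilon: gained [] -> total []
  At Zeta: gained ['F15N', 'G927K', 'I166E'] -> total ['F15N', 'G927K', 'I166E']
  At Lambda: gained ['M803C', 'D298P', 'P236W'] -> total ['D298P', 'F15N', 'G927K', 'I166E', 'M803C', 'P236W']
  At Delta: gained ['W951S'] -> total ['D298P', 'F15N', 'G927K', 'I166E', 'M803C', 'P236W', 'W951S']
Mutations(Delta) = ['D298P', 'F15N', 'G927K', 'I166E', 'M803C', 'P236W', 'W951S']
Accumulating mutations along path to Gamma:
  At Epsilon: gained [] -> total []
  At Zeta: gained ['F15N', 'G927K', 'I166E'] -> total ['F15N', 'G927K', 'I166E']
  At Gamma: gained ['N436M'] -> total ['F15N', 'G927K', 'I166E', 'N436M']
Mutations(Gamma) = ['F15N', 'G927K', 'I166E', 'N436M']
Intersection: ['D298P', 'F15N', 'G927K', 'I166E', 'M803C', 'P236W', 'W951S'] ∩ ['F15N', 'G927K', 'I166E', 'N436M'] = ['F15N', 'G927K', 'I166E']

Answer: F15N,G927K,I166E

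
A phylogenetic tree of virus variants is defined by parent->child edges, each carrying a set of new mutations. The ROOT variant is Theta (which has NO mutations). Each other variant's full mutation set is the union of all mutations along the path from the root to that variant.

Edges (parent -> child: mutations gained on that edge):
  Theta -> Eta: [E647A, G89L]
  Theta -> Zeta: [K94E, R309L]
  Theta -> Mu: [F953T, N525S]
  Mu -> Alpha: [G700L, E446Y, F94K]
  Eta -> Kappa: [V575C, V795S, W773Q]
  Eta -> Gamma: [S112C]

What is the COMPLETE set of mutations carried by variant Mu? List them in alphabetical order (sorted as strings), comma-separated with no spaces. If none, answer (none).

At Theta: gained [] -> total []
At Mu: gained ['F953T', 'N525S'] -> total ['F953T', 'N525S']

Answer: F953T,N525S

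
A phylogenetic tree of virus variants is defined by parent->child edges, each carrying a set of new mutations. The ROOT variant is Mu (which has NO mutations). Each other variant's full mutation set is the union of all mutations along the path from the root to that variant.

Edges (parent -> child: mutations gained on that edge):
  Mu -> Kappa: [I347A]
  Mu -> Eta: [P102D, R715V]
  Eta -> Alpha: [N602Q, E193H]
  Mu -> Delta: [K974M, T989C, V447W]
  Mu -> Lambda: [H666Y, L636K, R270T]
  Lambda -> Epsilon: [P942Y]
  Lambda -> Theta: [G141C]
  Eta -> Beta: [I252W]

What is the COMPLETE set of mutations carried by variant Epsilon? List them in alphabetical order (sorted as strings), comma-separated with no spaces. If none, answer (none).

At Mu: gained [] -> total []
At Lambda: gained ['H666Y', 'L636K', 'R270T'] -> total ['H666Y', 'L636K', 'R270T']
At Epsilon: gained ['P942Y'] -> total ['H666Y', 'L636K', 'P942Y', 'R270T']

Answer: H666Y,L636K,P942Y,R270T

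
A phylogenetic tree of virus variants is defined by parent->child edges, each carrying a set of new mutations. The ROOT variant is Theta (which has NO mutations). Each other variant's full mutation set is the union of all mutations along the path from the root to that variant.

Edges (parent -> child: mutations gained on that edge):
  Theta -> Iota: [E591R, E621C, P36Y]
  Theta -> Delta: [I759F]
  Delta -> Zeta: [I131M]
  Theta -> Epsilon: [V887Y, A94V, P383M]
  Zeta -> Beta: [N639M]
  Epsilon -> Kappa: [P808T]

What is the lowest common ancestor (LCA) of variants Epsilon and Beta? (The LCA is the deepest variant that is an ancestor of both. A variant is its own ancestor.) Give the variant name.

Path from root to Epsilon: Theta -> Epsilon
  ancestors of Epsilon: {Theta, Epsilon}
Path from root to Beta: Theta -> Delta -> Zeta -> Beta
  ancestors of Beta: {Theta, Delta, Zeta, Beta}
Common ancestors: {Theta}
Walk up from Beta: Beta (not in ancestors of Epsilon), Zeta (not in ancestors of Epsilon), Delta (not in ancestors of Epsilon), Theta (in ancestors of Epsilon)
Deepest common ancestor (LCA) = Theta

Answer: Theta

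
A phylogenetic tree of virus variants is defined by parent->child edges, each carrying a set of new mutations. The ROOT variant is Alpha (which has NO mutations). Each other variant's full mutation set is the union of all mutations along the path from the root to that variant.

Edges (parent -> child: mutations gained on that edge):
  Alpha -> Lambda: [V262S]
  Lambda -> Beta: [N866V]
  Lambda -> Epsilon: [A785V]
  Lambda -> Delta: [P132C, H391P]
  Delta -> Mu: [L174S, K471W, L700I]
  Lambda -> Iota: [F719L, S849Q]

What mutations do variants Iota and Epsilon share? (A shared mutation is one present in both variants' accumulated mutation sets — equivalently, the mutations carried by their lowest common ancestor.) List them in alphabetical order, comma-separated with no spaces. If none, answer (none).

Accumulating mutations along path to Iota:
  At Alpha: gained [] -> total []
  At Lambda: gained ['V262S'] -> total ['V262S']
  At Iota: gained ['F719L', 'S849Q'] -> total ['F719L', 'S849Q', 'V262S']
Mutations(Iota) = ['F719L', 'S849Q', 'V262S']
Accumulating mutations along path to Epsilon:
  At Alpha: gained [] -> total []
  At Lambda: gained ['V262S'] -> total ['V262S']
  At Epsilon: gained ['A785V'] -> total ['A785V', 'V262S']
Mutations(Epsilon) = ['A785V', 'V262S']
Intersection: ['F719L', 'S849Q', 'V262S'] ∩ ['A785V', 'V262S'] = ['V262S']

Answer: V262S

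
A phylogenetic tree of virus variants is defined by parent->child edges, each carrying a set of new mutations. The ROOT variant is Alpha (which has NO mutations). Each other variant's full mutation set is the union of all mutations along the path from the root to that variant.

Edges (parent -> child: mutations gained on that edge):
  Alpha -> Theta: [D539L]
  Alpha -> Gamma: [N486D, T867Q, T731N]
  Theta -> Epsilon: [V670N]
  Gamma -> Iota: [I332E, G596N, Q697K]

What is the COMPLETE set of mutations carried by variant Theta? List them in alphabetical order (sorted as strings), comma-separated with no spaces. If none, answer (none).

Answer: D539L

Derivation:
At Alpha: gained [] -> total []
At Theta: gained ['D539L'] -> total ['D539L']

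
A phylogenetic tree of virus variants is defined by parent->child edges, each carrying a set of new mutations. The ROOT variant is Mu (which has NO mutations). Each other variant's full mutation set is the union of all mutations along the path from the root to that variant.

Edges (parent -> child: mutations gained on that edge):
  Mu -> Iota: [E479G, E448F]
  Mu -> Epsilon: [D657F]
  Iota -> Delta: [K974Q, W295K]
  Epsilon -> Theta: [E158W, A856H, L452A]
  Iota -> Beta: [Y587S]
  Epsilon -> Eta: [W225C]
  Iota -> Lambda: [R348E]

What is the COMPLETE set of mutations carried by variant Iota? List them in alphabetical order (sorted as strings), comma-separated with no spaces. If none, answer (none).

At Mu: gained [] -> total []
At Iota: gained ['E479G', 'E448F'] -> total ['E448F', 'E479G']

Answer: E448F,E479G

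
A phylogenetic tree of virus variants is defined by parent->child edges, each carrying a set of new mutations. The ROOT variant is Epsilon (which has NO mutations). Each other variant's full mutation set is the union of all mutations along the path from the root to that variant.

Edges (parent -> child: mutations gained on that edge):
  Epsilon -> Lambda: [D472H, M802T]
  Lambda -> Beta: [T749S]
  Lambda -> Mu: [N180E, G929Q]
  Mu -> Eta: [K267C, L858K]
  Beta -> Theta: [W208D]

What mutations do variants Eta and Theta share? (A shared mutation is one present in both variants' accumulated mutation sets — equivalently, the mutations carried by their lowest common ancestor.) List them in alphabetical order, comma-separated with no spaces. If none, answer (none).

Answer: D472H,M802T

Derivation:
Accumulating mutations along path to Eta:
  At Epsilon: gained [] -> total []
  At Lambda: gained ['D472H', 'M802T'] -> total ['D472H', 'M802T']
  At Mu: gained ['N180E', 'G929Q'] -> total ['D472H', 'G929Q', 'M802T', 'N180E']
  At Eta: gained ['K267C', 'L858K'] -> total ['D472H', 'G929Q', 'K267C', 'L858K', 'M802T', 'N180E']
Mutations(Eta) = ['D472H', 'G929Q', 'K267C', 'L858K', 'M802T', 'N180E']
Accumulating mutations along path to Theta:
  At Epsilon: gained [] -> total []
  At Lambda: gained ['D472H', 'M802T'] -> total ['D472H', 'M802T']
  At Beta: gained ['T749S'] -> total ['D472H', 'M802T', 'T749S']
  At Theta: gained ['W208D'] -> total ['D472H', 'M802T', 'T749S', 'W208D']
Mutations(Theta) = ['D472H', 'M802T', 'T749S', 'W208D']
Intersection: ['D472H', 'G929Q', 'K267C', 'L858K', 'M802T', 'N180E'] ∩ ['D472H', 'M802T', 'T749S', 'W208D'] = ['D472H', 'M802T']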